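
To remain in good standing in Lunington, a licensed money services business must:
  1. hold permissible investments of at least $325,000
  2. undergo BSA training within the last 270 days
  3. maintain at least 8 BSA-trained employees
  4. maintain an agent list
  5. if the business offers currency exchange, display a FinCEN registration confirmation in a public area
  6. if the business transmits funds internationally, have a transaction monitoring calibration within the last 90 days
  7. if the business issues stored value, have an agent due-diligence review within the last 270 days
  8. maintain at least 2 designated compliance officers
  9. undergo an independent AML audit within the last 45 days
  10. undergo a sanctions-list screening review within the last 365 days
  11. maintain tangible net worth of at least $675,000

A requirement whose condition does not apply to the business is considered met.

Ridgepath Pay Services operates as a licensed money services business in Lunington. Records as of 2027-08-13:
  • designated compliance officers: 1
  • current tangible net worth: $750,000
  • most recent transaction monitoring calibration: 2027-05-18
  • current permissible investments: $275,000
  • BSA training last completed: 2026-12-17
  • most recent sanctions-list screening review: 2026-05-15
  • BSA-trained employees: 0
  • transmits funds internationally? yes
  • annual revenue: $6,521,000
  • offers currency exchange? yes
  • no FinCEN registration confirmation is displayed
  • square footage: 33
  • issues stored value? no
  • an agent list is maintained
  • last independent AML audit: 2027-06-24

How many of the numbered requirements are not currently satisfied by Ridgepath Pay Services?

1. permissible investments $275,000 < $325,000 → not met
2. BSA training 239 days ago vs limit 270 → met
3. BSA-trained employees 0 < 8 → not met
4. agent list present → met
5. condition 'offers currency exchange' holds; FinCEN registration confirmation absent → not met
6. condition 'transmits funds internationally' holds; transaction monitoring calibration 87 days ago vs limit 90 → met
7. condition 'issues stored value' does not hold → requirement n/a → met
8. designated compliance officers 1 < 2 → not met
9. independent AML audit 50 days ago vs limit 45 → not met
10. sanctions-list screening review 455 days ago vs limit 365 → not met
11. tangible net worth $750,000 ≥ $675,000 → met
Not met: 6 of 11

6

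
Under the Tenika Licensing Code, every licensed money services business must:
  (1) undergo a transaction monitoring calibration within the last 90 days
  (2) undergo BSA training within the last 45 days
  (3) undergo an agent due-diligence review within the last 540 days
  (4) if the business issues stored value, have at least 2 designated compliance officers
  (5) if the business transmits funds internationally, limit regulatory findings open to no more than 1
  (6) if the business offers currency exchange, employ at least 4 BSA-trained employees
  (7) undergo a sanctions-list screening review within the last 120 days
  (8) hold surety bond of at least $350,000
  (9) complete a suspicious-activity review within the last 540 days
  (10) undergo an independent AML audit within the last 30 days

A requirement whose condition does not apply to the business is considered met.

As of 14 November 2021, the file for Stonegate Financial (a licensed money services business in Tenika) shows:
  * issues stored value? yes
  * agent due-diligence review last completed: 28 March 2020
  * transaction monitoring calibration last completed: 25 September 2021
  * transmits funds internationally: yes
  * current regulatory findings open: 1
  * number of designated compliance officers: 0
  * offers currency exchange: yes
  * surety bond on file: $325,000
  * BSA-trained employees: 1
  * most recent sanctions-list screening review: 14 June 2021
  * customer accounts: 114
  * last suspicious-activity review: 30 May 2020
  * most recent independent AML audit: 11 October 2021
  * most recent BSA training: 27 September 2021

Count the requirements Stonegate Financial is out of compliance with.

1. transaction monitoring calibration 50 days ago vs limit 90 → met
2. BSA training 48 days ago vs limit 45 → not met
3. agent due-diligence review 596 days ago vs limit 540 → not met
4. condition 'issues stored value' holds; designated compliance officers 0 < 2 → not met
5. condition 'transmits funds internationally' holds; regulatory findings open 1 ≤ 1 → met
6. condition 'offers currency exchange' holds; BSA-trained employees 1 < 4 → not met
7. sanctions-list screening review 153 days ago vs limit 120 → not met
8. surety bond $325,000 < $350,000 → not met
9. suspicious-activity review 533 days ago vs limit 540 → met
10. independent AML audit 34 days ago vs limit 30 → not met
Not met: 7 of 10

7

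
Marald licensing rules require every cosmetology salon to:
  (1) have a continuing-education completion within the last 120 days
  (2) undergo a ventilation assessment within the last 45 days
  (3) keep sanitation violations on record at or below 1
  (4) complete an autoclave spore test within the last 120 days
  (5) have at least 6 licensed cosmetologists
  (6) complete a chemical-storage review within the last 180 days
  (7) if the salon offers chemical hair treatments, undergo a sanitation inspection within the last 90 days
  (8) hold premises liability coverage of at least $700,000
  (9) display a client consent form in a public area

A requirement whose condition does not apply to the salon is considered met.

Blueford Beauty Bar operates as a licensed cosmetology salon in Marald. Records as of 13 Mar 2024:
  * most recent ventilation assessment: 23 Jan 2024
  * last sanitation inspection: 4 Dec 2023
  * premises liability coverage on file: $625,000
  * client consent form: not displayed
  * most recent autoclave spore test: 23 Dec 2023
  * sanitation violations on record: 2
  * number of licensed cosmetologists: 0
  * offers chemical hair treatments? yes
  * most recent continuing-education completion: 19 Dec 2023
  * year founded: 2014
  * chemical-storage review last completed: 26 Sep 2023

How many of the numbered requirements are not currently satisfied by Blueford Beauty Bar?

6

1. continuing-education completion 85 days ago vs limit 120 → met
2. ventilation assessment 50 days ago vs limit 45 → not met
3. sanitation violations on record 2 > 1 → not met
4. autoclave spore test 81 days ago vs limit 120 → met
5. licensed cosmetologists 0 < 6 → not met
6. chemical-storage review 169 days ago vs limit 180 → met
7. condition 'offers chemical hair treatments' holds; sanitation inspection 100 days ago vs limit 90 → not met
8. premises liability coverage $625,000 < $700,000 → not met
9. client consent form absent → not met
Not met: 6 of 9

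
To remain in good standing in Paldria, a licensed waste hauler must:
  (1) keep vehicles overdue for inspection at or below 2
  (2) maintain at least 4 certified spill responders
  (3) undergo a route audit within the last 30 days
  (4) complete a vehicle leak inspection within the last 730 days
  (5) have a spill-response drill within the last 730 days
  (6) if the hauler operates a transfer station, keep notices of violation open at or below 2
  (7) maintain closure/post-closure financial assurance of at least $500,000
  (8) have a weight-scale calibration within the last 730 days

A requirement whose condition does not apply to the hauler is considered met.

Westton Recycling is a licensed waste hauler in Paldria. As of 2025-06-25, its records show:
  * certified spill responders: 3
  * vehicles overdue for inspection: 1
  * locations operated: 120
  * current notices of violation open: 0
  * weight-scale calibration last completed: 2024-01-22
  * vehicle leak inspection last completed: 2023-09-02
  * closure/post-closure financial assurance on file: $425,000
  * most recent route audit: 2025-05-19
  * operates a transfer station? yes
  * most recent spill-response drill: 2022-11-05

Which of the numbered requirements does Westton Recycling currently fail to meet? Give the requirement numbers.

2, 3, 5, 7

1. vehicles overdue for inspection 1 ≤ 2 → met
2. certified spill responders 3 < 4 → not met
3. route audit 37 days ago vs limit 30 → not met
4. vehicle leak inspection 662 days ago vs limit 730 → met
5. spill-response drill 963 days ago vs limit 730 → not met
6. condition 'operates a transfer station' holds; notices of violation open 0 ≤ 2 → met
7. closure/post-closure financial assurance $425,000 < $500,000 → not met
8. weight-scale calibration 520 days ago vs limit 730 → met
Not met: 2, 3, 5, 7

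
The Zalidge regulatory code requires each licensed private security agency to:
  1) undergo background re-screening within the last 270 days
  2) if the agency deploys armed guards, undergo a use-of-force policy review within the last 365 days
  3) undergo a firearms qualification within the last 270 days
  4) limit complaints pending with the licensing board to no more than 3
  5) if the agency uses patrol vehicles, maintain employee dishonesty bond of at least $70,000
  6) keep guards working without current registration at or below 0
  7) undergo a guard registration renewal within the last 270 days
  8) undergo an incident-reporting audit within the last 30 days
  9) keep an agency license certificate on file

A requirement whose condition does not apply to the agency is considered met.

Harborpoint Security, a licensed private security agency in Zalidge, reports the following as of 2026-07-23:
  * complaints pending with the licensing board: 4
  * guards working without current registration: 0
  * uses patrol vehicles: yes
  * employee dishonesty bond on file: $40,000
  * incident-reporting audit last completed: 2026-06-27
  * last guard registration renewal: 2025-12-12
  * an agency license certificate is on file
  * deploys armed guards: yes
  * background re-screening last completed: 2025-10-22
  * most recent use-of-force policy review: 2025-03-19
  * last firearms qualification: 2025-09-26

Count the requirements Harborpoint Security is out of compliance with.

1. background re-screening 274 days ago vs limit 270 → not met
2. condition 'deploys armed guards' holds; use-of-force policy review 491 days ago vs limit 365 → not met
3. firearms qualification 300 days ago vs limit 270 → not met
4. complaints pending with the licensing board 4 > 3 → not met
5. condition 'uses patrol vehicles' holds; employee dishonesty bond $40,000 < $70,000 → not met
6. guards working without current registration 0 ≤ 0 → met
7. guard registration renewal 223 days ago vs limit 270 → met
8. incident-reporting audit 26 days ago vs limit 30 → met
9. agency license certificate present → met
Not met: 5 of 9

5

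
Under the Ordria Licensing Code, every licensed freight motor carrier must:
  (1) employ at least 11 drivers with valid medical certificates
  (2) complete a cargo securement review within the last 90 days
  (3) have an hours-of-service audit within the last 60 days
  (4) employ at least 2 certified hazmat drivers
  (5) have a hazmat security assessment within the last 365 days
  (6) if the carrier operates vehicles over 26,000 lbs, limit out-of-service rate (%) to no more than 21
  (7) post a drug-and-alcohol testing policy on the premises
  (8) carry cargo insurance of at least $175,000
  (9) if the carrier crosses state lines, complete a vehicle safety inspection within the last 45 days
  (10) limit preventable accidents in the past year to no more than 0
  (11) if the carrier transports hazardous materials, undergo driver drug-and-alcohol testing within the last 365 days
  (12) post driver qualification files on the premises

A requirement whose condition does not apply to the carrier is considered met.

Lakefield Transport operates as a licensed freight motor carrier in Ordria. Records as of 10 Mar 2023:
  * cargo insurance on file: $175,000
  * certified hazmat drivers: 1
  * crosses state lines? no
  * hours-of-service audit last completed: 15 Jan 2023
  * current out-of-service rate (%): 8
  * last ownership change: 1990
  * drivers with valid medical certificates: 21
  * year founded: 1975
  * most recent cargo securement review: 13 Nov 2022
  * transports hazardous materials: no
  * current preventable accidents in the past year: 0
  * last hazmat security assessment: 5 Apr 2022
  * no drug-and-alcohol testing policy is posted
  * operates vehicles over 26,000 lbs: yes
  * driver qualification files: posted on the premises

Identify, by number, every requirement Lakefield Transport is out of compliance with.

2, 4, 7

1. drivers with valid medical certificates 21 ≥ 11 → met
2. cargo securement review 117 days ago vs limit 90 → not met
3. hours-of-service audit 54 days ago vs limit 60 → met
4. certified hazmat drivers 1 < 2 → not met
5. hazmat security assessment 339 days ago vs limit 365 → met
6. condition 'operates vehicles over 26,000 lbs' holds; out-of-service rate (%) 8 ≤ 21 → met
7. drug-and-alcohol testing policy absent → not met
8. cargo insurance $175,000 ≥ $175,000 → met
9. condition 'crosses state lines' does not hold → requirement n/a → met
10. preventable accidents in the past year 0 ≤ 0 → met
11. condition 'transports hazardous materials' does not hold → requirement n/a → met
12. driver qualification files present → met
Not met: 2, 4, 7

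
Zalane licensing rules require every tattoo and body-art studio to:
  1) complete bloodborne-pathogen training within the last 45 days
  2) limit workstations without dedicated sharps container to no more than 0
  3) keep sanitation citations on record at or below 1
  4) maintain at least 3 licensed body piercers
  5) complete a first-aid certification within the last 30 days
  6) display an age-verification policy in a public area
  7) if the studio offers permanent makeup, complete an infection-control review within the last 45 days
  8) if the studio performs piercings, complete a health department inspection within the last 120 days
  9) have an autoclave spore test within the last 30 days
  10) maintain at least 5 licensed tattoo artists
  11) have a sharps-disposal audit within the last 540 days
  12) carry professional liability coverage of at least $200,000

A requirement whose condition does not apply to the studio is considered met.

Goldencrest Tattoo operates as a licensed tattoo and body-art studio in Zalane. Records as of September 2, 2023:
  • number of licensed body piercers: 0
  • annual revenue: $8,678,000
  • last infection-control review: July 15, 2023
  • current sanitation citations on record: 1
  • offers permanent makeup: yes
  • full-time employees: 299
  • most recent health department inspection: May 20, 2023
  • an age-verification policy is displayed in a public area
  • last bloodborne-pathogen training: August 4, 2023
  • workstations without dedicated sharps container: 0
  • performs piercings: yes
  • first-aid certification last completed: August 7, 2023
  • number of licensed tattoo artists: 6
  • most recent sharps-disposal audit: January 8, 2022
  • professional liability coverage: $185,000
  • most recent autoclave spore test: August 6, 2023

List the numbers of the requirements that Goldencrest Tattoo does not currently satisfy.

1. bloodborne-pathogen training 29 days ago vs limit 45 → met
2. workstations without dedicated sharps container 0 ≤ 0 → met
3. sanitation citations on record 1 ≤ 1 → met
4. licensed body piercers 0 < 3 → not met
5. first-aid certification 26 days ago vs limit 30 → met
6. age-verification policy present → met
7. condition 'offers permanent makeup' holds; infection-control review 49 days ago vs limit 45 → not met
8. condition 'performs piercings' holds; health department inspection 105 days ago vs limit 120 → met
9. autoclave spore test 27 days ago vs limit 30 → met
10. licensed tattoo artists 6 ≥ 5 → met
11. sharps-disposal audit 602 days ago vs limit 540 → not met
12. professional liability coverage $185,000 < $200,000 → not met
Not met: 4, 7, 11, 12

4, 7, 11, 12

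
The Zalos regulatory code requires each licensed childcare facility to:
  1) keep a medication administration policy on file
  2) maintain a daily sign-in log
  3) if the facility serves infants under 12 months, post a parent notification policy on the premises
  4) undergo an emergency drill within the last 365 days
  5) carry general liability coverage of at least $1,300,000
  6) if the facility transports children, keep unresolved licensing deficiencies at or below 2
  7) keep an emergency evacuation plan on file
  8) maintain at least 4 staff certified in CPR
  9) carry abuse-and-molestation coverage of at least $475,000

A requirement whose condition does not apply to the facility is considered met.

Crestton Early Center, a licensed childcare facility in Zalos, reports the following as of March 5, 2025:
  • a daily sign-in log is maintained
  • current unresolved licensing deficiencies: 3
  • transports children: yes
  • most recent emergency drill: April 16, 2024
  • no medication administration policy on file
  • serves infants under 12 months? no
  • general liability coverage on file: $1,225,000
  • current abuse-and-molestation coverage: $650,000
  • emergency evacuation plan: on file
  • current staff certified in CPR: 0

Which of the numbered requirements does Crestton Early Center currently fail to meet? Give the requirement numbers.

1. medication administration policy absent → not met
2. daily sign-in log present → met
3. condition 'serves infants under 12 months' does not hold → requirement n/a → met
4. emergency drill 323 days ago vs limit 365 → met
5. general liability coverage $1,225,000 < $1,300,000 → not met
6. condition 'transports children' holds; unresolved licensing deficiencies 3 > 2 → not met
7. emergency evacuation plan present → met
8. staff certified in CPR 0 < 4 → not met
9. abuse-and-molestation coverage $650,000 ≥ $475,000 → met
Not met: 1, 5, 6, 8

1, 5, 6, 8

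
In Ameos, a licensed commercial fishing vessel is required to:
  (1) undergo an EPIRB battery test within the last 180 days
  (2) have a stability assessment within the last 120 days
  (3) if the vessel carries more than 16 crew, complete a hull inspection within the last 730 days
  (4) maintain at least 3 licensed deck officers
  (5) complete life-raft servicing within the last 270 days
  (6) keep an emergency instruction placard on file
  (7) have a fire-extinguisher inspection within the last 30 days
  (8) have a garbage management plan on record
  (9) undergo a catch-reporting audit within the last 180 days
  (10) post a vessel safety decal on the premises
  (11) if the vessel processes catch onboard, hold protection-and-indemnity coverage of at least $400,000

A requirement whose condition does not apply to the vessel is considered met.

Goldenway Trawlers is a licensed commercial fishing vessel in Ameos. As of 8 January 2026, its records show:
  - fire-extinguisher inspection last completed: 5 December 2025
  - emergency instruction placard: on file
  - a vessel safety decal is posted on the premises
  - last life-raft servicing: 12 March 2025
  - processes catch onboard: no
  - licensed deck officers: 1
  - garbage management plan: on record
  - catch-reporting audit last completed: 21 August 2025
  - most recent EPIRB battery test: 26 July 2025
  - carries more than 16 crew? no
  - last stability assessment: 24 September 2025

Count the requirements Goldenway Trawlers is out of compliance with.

1. EPIRB battery test 166 days ago vs limit 180 → met
2. stability assessment 106 days ago vs limit 120 → met
3. condition 'carries more than 16 crew' does not hold → requirement n/a → met
4. licensed deck officers 1 < 3 → not met
5. life-raft servicing 302 days ago vs limit 270 → not met
6. emergency instruction placard present → met
7. fire-extinguisher inspection 34 days ago vs limit 30 → not met
8. garbage management plan present → met
9. catch-reporting audit 140 days ago vs limit 180 → met
10. vessel safety decal present → met
11. condition 'processes catch onboard' does not hold → requirement n/a → met
Not met: 3 of 11

3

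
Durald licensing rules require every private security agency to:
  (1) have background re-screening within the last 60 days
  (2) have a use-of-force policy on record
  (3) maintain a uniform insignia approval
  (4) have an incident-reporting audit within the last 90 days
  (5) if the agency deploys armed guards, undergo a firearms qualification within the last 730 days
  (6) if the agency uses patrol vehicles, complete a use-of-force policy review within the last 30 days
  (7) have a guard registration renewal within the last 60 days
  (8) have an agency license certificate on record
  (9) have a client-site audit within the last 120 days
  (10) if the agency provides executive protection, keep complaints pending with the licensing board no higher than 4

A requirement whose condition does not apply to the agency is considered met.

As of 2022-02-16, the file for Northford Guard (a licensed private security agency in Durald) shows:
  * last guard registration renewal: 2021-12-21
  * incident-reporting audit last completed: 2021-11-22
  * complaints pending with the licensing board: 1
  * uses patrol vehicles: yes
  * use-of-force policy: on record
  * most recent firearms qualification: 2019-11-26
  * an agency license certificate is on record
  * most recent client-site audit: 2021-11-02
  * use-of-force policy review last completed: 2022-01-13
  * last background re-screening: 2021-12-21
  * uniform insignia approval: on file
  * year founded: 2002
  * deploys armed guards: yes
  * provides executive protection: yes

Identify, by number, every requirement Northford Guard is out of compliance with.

1. background re-screening 57 days ago vs limit 60 → met
2. use-of-force policy present → met
3. uniform insignia approval present → met
4. incident-reporting audit 86 days ago vs limit 90 → met
5. condition 'deploys armed guards' holds; firearms qualification 813 days ago vs limit 730 → not met
6. condition 'uses patrol vehicles' holds; use-of-force policy review 34 days ago vs limit 30 → not met
7. guard registration renewal 57 days ago vs limit 60 → met
8. agency license certificate present → met
9. client-site audit 106 days ago vs limit 120 → met
10. condition 'provides executive protection' holds; complaints pending with the licensing board 1 ≤ 4 → met
Not met: 5, 6

5, 6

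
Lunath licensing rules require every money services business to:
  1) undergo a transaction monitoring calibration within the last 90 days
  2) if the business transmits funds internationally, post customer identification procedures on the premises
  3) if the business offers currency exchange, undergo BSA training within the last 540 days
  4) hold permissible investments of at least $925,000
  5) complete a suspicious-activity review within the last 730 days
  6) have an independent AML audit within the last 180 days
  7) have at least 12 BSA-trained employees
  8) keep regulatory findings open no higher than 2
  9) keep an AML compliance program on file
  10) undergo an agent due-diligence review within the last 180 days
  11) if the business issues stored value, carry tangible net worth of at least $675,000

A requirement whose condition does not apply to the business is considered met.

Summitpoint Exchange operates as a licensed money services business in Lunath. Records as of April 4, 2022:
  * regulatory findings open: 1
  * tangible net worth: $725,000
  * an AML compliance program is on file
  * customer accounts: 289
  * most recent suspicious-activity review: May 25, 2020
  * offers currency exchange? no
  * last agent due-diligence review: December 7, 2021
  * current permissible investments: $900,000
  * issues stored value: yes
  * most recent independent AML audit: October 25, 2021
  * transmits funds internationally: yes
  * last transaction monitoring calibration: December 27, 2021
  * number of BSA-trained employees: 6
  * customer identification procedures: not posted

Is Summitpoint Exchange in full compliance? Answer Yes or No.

1. transaction monitoring calibration 98 days ago vs limit 90 → not met
2. condition 'transmits funds internationally' holds; customer identification procedures absent → not met
3. condition 'offers currency exchange' does not hold → requirement n/a → met
4. permissible investments $900,000 < $925,000 → not met
5. suspicious-activity review 679 days ago vs limit 730 → met
6. independent AML audit 161 days ago vs limit 180 → met
7. BSA-trained employees 6 < 12 → not met
8. regulatory findings open 1 ≤ 2 → met
9. AML compliance program present → met
10. agent due-diligence review 118 days ago vs limit 180 → met
11. condition 'issues stored value' holds; tangible net worth $725,000 ≥ $675,000 → met
Not met: 1, 2, 4, 7

No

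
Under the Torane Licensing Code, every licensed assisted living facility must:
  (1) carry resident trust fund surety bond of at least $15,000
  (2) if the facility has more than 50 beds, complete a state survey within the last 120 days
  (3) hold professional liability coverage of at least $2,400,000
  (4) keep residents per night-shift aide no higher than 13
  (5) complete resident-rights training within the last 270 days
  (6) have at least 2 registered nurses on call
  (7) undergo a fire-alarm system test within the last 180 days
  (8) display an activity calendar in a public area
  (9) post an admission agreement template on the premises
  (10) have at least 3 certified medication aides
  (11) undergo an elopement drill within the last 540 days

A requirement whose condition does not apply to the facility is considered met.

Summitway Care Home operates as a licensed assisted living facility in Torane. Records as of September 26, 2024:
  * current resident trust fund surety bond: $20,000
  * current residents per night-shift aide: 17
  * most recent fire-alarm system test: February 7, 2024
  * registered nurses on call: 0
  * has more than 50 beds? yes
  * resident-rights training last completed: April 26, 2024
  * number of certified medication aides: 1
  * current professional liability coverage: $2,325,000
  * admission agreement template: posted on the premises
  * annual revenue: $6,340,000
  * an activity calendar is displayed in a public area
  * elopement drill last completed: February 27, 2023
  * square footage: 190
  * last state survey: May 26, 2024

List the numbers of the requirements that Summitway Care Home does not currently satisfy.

2, 3, 4, 6, 7, 10, 11

1. resident trust fund surety bond $20,000 ≥ $15,000 → met
2. condition 'has more than 50 beds' holds; state survey 123 days ago vs limit 120 → not met
3. professional liability coverage $2,325,000 < $2,400,000 → not met
4. residents per night-shift aide 17 > 13 → not met
5. resident-rights training 153 days ago vs limit 270 → met
6. registered nurses on call 0 < 2 → not met
7. fire-alarm system test 232 days ago vs limit 180 → not met
8. activity calendar present → met
9. admission agreement template present → met
10. certified medication aides 1 < 3 → not met
11. elopement drill 577 days ago vs limit 540 → not met
Not met: 2, 3, 4, 6, 7, 10, 11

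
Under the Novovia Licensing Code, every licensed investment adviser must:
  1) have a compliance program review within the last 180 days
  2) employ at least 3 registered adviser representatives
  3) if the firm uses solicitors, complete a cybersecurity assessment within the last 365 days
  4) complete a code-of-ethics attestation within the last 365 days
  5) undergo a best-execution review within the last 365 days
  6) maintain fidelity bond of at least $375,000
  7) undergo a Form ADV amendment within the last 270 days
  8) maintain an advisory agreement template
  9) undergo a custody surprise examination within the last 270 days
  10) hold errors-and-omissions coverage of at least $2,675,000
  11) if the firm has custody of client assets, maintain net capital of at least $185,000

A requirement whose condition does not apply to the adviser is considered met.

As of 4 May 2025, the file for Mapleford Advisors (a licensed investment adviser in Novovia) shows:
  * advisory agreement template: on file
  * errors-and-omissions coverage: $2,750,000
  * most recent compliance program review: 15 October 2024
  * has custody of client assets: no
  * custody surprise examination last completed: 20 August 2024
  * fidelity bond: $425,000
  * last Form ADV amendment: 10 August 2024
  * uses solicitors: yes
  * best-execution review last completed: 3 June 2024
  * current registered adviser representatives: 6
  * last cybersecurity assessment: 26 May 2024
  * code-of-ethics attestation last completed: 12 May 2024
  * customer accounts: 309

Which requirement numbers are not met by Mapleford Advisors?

1. compliance program review 201 days ago vs limit 180 → not met
2. registered adviser representatives 6 ≥ 3 → met
3. condition 'uses solicitors' holds; cybersecurity assessment 343 days ago vs limit 365 → met
4. code-of-ethics attestation 357 days ago vs limit 365 → met
5. best-execution review 335 days ago vs limit 365 → met
6. fidelity bond $425,000 ≥ $375,000 → met
7. Form ADV amendment 267 days ago vs limit 270 → met
8. advisory agreement template present → met
9. custody surprise examination 257 days ago vs limit 270 → met
10. errors-and-omissions coverage $2,750,000 ≥ $2,675,000 → met
11. condition 'has custody of client assets' does not hold → requirement n/a → met
Not met: 1

1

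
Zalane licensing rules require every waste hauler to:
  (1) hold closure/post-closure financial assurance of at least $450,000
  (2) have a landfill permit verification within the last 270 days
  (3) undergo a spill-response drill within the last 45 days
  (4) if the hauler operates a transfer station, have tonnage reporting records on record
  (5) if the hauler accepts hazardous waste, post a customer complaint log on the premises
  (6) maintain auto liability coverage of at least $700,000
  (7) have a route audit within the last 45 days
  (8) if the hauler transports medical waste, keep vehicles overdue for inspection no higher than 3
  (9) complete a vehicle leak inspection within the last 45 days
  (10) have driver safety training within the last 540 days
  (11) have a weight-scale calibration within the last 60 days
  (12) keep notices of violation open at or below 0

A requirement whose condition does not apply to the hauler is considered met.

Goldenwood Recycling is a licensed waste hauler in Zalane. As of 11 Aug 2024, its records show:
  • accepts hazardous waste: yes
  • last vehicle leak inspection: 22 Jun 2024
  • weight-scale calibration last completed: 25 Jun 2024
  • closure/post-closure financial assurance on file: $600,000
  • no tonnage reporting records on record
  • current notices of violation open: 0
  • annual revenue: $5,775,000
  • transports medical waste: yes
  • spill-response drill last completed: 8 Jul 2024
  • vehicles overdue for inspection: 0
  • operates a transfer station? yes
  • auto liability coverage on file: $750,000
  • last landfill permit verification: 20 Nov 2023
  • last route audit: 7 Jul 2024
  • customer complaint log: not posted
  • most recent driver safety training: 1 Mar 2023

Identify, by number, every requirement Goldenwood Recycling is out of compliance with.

4, 5, 9

1. closure/post-closure financial assurance $600,000 ≥ $450,000 → met
2. landfill permit verification 265 days ago vs limit 270 → met
3. spill-response drill 34 days ago vs limit 45 → met
4. condition 'operates a transfer station' holds; tonnage reporting records absent → not met
5. condition 'accepts hazardous waste' holds; customer complaint log absent → not met
6. auto liability coverage $750,000 ≥ $700,000 → met
7. route audit 35 days ago vs limit 45 → met
8. condition 'transports medical waste' holds; vehicles overdue for inspection 0 ≤ 3 → met
9. vehicle leak inspection 50 days ago vs limit 45 → not met
10. driver safety training 529 days ago vs limit 540 → met
11. weight-scale calibration 47 days ago vs limit 60 → met
12. notices of violation open 0 ≤ 0 → met
Not met: 4, 5, 9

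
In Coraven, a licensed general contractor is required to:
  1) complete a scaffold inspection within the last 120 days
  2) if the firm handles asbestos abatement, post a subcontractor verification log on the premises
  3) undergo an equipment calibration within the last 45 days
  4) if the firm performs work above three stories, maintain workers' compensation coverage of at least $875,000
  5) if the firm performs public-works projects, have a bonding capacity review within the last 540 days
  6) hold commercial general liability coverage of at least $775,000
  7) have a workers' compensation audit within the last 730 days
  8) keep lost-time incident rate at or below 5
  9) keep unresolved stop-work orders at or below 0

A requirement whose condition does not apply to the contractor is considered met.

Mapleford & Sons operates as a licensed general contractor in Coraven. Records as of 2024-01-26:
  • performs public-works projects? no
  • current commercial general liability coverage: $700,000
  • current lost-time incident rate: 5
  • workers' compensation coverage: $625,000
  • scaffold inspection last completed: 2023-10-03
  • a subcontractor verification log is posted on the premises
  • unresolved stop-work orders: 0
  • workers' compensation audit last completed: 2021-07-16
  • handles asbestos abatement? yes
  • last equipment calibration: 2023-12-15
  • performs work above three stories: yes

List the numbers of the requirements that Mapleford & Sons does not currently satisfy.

1. scaffold inspection 115 days ago vs limit 120 → met
2. condition 'handles asbestos abatement' holds; subcontractor verification log present → met
3. equipment calibration 42 days ago vs limit 45 → met
4. condition 'performs work above three stories' holds; workers' compensation coverage $625,000 < $875,000 → not met
5. condition 'performs public-works projects' does not hold → requirement n/a → met
6. commercial general liability coverage $700,000 < $775,000 → not met
7. workers' compensation audit 924 days ago vs limit 730 → not met
8. lost-time incident rate 5 ≤ 5 → met
9. unresolved stop-work orders 0 ≤ 0 → met
Not met: 4, 6, 7

4, 6, 7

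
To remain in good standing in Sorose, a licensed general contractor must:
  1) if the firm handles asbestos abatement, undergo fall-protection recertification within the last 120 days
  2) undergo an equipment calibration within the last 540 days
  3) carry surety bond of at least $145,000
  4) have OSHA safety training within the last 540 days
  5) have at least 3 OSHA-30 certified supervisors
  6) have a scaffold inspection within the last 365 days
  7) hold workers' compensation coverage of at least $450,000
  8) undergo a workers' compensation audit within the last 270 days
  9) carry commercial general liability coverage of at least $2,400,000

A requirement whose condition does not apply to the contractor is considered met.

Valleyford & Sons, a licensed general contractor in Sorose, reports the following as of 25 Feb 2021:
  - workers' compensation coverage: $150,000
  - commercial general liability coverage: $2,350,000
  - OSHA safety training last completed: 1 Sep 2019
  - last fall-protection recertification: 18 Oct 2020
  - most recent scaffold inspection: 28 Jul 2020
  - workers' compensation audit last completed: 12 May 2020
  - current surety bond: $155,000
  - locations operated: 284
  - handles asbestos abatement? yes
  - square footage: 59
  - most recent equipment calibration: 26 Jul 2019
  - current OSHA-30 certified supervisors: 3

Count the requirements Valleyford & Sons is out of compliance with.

6

1. condition 'handles asbestos abatement' holds; fall-protection recertification 130 days ago vs limit 120 → not met
2. equipment calibration 580 days ago vs limit 540 → not met
3. surety bond $155,000 ≥ $145,000 → met
4. OSHA safety training 543 days ago vs limit 540 → not met
5. OSHA-30 certified supervisors 3 ≥ 3 → met
6. scaffold inspection 212 days ago vs limit 365 → met
7. workers' compensation coverage $150,000 < $450,000 → not met
8. workers' compensation audit 289 days ago vs limit 270 → not met
9. commercial general liability coverage $2,350,000 < $2,400,000 → not met
Not met: 6 of 9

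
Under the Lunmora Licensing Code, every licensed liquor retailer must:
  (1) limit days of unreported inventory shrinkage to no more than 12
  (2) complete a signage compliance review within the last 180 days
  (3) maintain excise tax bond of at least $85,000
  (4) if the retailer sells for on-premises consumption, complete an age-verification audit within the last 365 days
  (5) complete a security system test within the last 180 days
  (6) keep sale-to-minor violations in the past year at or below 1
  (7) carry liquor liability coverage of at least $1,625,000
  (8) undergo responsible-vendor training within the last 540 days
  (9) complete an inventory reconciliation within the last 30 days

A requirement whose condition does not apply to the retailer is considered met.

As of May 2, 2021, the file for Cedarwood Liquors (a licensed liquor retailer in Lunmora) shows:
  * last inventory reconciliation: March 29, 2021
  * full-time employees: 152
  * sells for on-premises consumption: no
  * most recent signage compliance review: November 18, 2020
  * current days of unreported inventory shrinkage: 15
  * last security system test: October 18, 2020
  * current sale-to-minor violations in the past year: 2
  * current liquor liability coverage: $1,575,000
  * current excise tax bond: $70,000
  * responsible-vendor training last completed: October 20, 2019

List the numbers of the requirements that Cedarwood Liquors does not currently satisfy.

1. days of unreported inventory shrinkage 15 > 12 → not met
2. signage compliance review 165 days ago vs limit 180 → met
3. excise tax bond $70,000 < $85,000 → not met
4. condition 'sells for on-premises consumption' does not hold → requirement n/a → met
5. security system test 196 days ago vs limit 180 → not met
6. sale-to-minor violations in the past year 2 > 1 → not met
7. liquor liability coverage $1,575,000 < $1,625,000 → not met
8. responsible-vendor training 560 days ago vs limit 540 → not met
9. inventory reconciliation 34 days ago vs limit 30 → not met
Not met: 1, 3, 5, 6, 7, 8, 9

1, 3, 5, 6, 7, 8, 9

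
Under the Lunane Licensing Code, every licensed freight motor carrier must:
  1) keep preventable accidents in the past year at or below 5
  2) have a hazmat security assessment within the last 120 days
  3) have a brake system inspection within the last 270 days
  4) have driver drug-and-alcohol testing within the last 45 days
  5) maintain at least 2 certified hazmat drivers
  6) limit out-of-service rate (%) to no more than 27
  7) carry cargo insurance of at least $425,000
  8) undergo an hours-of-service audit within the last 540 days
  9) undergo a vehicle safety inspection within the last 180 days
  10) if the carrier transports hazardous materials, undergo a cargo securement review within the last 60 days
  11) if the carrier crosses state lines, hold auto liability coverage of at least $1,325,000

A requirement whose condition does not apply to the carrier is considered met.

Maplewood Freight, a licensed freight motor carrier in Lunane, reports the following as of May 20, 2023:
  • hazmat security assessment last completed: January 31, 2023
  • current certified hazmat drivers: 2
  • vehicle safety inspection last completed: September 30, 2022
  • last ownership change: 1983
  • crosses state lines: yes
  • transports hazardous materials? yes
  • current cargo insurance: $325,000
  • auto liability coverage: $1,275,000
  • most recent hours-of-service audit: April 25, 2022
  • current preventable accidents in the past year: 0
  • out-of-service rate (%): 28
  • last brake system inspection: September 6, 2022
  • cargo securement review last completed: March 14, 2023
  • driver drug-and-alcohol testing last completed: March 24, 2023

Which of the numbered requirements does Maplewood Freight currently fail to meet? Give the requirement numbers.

4, 6, 7, 9, 10, 11

1. preventable accidents in the past year 0 ≤ 5 → met
2. hazmat security assessment 109 days ago vs limit 120 → met
3. brake system inspection 256 days ago vs limit 270 → met
4. driver drug-and-alcohol testing 57 days ago vs limit 45 → not met
5. certified hazmat drivers 2 ≥ 2 → met
6. out-of-service rate (%) 28 > 27 → not met
7. cargo insurance $325,000 < $425,000 → not met
8. hours-of-service audit 390 days ago vs limit 540 → met
9. vehicle safety inspection 232 days ago vs limit 180 → not met
10. condition 'transports hazardous materials' holds; cargo securement review 67 days ago vs limit 60 → not met
11. condition 'crosses state lines' holds; auto liability coverage $1,275,000 < $1,325,000 → not met
Not met: 4, 6, 7, 9, 10, 11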